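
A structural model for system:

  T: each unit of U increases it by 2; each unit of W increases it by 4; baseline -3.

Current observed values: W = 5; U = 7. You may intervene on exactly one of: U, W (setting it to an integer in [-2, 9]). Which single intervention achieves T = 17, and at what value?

set U = 0

Intervening on U: with other inputs at their observed values, T = 2*U + 17. Solving for 17 gives U = 0, within [-2, 9].
Intervening on W: T = 4*W + 11. Reaching 17 requires W = 3/2, not an integer.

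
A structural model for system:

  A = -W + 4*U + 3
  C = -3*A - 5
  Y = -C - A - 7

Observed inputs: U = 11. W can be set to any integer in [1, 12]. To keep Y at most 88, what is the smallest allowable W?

Substituting into the A equation gives A = -W + 47.
Substituting into the C equation gives C = 3*W - 146.
Substituting into the Y equation gives Y = -2*W + 92.
Require -2*W + 92 ≤ 88, so W ≥ 2.
The smallest integer in [1, 12] satisfying this is 2.

W = 2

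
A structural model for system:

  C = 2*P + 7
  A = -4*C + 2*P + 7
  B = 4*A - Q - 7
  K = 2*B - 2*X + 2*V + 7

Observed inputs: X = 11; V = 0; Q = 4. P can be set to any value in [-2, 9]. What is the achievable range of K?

Substituting into the A equation gives A = -6*P - 21.
So B = -24*P - 95.
Substituting into the K equation gives K = -48*P - 205.
Linear in P, so extremes are at the endpoints: P = -2 gives K = -109; P = 9 gives K = -637.

-637 to -109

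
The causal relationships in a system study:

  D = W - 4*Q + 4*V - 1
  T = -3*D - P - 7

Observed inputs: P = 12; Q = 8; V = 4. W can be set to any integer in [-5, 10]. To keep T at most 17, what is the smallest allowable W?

Substituting into the D equation gives D = W - 17.
Substituting into the T equation gives T = -3*W + 32.
Require -3*W + 32 ≤ 17, so W ≥ 5.
The smallest integer in [-5, 10] satisfying this is 5.

W = 5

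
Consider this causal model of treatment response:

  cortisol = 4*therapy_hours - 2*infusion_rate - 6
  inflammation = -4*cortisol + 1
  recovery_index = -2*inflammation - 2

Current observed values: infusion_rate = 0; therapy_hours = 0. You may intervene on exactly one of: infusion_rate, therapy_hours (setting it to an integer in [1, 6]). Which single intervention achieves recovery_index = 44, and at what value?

set therapy_hours = 3

Intervening on infusion_rate: recovery_index = -16*infusion_rate - 52. Reaching 44 requires infusion_rate = -6, outside [1, 6].
Intervening on therapy_hours: with other inputs at their observed values, recovery_index = 32*therapy_hours - 52. Solving for 44 gives therapy_hours = 3, within [1, 6].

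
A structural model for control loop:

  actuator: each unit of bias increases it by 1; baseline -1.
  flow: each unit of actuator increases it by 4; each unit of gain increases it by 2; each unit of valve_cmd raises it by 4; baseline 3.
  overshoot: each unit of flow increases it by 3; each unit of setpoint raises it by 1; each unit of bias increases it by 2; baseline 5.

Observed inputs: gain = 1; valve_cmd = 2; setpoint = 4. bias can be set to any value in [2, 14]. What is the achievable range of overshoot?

Substituting into the flow equation gives flow = 4*bias + 9.
Substituting into the overshoot equation gives overshoot = 14*bias + 36.
Linear in bias, so extremes are at the endpoints: bias = 2 gives overshoot = 64; bias = 14 gives overshoot = 232.

64 to 232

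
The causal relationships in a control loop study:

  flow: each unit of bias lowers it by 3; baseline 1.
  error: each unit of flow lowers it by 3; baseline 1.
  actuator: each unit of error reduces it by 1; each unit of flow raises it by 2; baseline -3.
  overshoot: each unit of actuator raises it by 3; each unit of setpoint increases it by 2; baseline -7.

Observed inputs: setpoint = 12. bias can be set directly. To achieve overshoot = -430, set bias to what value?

bias = 10

Substituting into the error equation gives error = 9*bias - 2.
actuator becomes -15*bias + 1.
So overshoot = -45*bias + 20.
Solve -45*bias + 20 = -430: bias = (-430 - 20) / -45 = 10.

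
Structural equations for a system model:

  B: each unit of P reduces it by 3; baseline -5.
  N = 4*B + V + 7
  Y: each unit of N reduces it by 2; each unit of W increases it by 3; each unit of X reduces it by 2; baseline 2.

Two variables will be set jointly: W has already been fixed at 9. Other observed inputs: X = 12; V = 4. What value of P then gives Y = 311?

With W held at 9:
Substituting into the N equation gives N = -12*P - 9.
This gives Y = 24*P + 23.
Solve 24*P + 23 = 311: P = (311 - 23) / 24 = 12.

P = 12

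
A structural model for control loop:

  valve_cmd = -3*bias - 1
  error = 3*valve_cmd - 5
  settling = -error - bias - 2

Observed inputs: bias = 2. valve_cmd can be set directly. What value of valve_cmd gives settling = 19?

Intervening on valve_cmd fixes its value directly, overriding its dependence on bias.
Substituting into the settling equation gives settling = -3*valve_cmd + 1.
Solve -3*valve_cmd + 1 = 19: valve_cmd = (19 - 1) / -3 = -6.

valve_cmd = -6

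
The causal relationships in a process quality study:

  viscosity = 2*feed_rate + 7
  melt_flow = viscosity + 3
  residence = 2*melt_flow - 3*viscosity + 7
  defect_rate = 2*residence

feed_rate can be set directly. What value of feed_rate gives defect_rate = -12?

Substituting into the melt_flow equation gives melt_flow = 2*feed_rate + 10.
Substituting into the residence equation gives residence = -2*feed_rate + 6.
Substituting into the defect_rate equation gives defect_rate = -4*feed_rate + 12.
Solve -4*feed_rate + 12 = -12: feed_rate = (-12 - 12) / -4 = 6.

feed_rate = 6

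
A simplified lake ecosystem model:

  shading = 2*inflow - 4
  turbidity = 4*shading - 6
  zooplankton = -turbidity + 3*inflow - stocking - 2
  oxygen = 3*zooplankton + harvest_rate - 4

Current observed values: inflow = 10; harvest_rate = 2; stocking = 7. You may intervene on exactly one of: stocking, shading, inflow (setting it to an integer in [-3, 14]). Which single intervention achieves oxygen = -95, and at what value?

set stocking = 1

Intervening on stocking: with other inputs at their observed values, oxygen = -3*stocking - 92. Solving for -95 gives stocking = 1, within [-3, 14].
Intervening on shading: oxygen = -12*shading + 79. Reaching -95 requires shading = 29/2, not an integer.
Intervening on inflow: oxygen = -15*inflow + 37. Reaching -95 requires inflow = 44/5, not an integer.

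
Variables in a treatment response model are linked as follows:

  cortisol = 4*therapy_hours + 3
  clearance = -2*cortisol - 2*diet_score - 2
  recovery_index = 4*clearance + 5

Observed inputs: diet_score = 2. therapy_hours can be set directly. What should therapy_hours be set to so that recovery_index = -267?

therapy_hours = 7

Substituting into the clearance equation gives clearance = -8*therapy_hours - 12.
Substituting into the recovery_index equation gives recovery_index = -32*therapy_hours - 43.
Solve -32*therapy_hours - 43 = -267: therapy_hours = (-267 + 43) / -32 = 7.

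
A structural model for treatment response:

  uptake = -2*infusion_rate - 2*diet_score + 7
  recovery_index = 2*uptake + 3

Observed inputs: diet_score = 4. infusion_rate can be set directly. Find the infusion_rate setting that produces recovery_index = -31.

Substituting into the uptake equation gives uptake = -2*infusion_rate - 1.
This gives recovery_index = -4*infusion_rate + 1.
Solve -4*infusion_rate + 1 = -31: infusion_rate = (-31 - 1) / -4 = 8.

infusion_rate = 8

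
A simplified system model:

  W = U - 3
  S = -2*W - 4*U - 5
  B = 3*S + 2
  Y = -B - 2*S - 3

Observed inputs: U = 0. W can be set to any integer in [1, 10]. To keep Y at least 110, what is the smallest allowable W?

Intervening on W fixes its value directly, overriding its dependence on U.
Substituting into the S equation gives S = -2*W - 5.
This gives B = -6*W - 13.
This gives Y = 10*W + 20.
Require 10*W + 20 ≥ 110, so W ≥ 9.
The smallest integer in [1, 10] satisfying this is 9.

W = 9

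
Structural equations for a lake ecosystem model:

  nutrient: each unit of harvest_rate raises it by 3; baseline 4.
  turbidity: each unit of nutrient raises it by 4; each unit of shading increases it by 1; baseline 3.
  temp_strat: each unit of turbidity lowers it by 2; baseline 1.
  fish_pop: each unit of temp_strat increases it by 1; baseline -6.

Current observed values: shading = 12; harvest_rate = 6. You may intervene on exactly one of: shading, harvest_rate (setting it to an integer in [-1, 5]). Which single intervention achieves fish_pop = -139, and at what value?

Intervening on shading: fish_pop = -2*shading - 187. Reaching -139 requires shading = -24, outside [-1, 5].
Intervening on harvest_rate: with other inputs at their observed values, fish_pop = -24*harvest_rate - 67. Solving for -139 gives harvest_rate = 3, within [-1, 5].

set harvest_rate = 3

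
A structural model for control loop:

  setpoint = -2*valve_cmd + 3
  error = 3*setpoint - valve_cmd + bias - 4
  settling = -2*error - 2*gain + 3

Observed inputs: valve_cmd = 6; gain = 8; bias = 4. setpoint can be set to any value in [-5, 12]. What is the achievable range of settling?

-73 to 29

Intervening on setpoint fixes its value directly, overriding its dependence on valve_cmd.
Substituting into the error equation gives error = 3*setpoint - 6.
So settling = -6*setpoint - 1.
Linear in setpoint, so extremes are at the endpoints: setpoint = -5 gives settling = 29; setpoint = 12 gives settling = -73.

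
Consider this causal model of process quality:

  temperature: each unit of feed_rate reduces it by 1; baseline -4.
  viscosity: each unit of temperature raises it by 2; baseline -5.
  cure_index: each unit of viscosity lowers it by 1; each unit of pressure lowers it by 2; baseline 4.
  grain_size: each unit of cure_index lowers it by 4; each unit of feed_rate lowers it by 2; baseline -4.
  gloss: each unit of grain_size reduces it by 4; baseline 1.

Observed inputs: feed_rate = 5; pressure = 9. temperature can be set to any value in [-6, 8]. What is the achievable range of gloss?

Intervening on temperature fixes its value directly, overriding its dependence on feed_rate.
Substituting into the cure_index equation gives cure_index = -2*temperature - 9.
So grain_size = 8*temperature + 22.
Substituting into the gloss equation gives gloss = -32*temperature - 87.
Linear in temperature, so extremes are at the endpoints: temperature = -6 gives gloss = 105; temperature = 8 gives gloss = -343.

-343 to 105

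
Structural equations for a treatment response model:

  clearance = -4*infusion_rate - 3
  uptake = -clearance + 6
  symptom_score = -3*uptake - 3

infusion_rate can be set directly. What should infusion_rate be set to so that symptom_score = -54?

infusion_rate = 2

Substituting into the uptake equation gives uptake = 4*infusion_rate + 9.
Substituting into the symptom_score equation gives symptom_score = -12*infusion_rate - 30.
Solve -12*infusion_rate - 30 = -54: infusion_rate = (-54 + 30) / -12 = 2.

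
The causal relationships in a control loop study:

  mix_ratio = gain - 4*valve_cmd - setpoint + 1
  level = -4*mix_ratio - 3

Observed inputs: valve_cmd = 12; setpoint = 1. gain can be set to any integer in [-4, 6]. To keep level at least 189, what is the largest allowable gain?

Substituting into the mix_ratio equation gives mix_ratio = gain - 48.
So level = -4*gain + 189.
Require -4*gain + 189 ≥ 189, so gain ≤ 0.
The largest integer in [-4, 6] satisfying this is 0.

gain = 0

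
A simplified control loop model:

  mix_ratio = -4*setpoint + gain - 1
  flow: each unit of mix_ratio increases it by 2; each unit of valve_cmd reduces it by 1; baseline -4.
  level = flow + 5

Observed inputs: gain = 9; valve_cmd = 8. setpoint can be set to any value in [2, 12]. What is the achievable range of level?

-87 to -7

Substituting into the mix_ratio equation gives mix_ratio = -4*setpoint + 8.
So flow = -8*setpoint + 4.
Substituting into the level equation gives level = -8*setpoint + 9.
Linear in setpoint, so extremes are at the endpoints: setpoint = 2 gives level = -7; setpoint = 12 gives level = -87.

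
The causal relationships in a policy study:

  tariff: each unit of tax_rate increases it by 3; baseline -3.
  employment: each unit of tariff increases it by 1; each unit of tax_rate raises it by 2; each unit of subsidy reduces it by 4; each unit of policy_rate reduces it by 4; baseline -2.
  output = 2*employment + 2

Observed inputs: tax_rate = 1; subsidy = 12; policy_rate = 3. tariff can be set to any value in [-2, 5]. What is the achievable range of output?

-122 to -108

Intervening on tariff fixes its value directly, overriding its dependence on tax_rate.
Substituting into the employment equation gives employment = tariff - 60.
This gives output = 2*tariff - 118.
Linear in tariff, so extremes are at the endpoints: tariff = -2 gives output = -122; tariff = 5 gives output = -108.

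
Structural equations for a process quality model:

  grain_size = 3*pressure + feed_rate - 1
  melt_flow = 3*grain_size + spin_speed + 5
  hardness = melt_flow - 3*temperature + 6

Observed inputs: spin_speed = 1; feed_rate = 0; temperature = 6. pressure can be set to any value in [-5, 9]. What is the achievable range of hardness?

Substituting into the grain_size equation gives grain_size = 3*pressure - 1.
Substituting into the melt_flow equation gives melt_flow = 9*pressure + 3.
So hardness = 9*pressure - 9.
Linear in pressure, so extremes are at the endpoints: pressure = -5 gives hardness = -54; pressure = 9 gives hardness = 72.

-54 to 72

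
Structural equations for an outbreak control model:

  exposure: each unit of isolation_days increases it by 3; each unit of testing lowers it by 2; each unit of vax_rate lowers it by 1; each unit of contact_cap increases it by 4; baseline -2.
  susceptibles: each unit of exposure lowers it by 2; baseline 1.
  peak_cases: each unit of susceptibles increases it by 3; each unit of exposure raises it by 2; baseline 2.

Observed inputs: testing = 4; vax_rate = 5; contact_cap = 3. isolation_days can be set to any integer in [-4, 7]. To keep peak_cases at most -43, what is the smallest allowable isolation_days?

Substituting into the exposure equation gives exposure = 3*isolation_days - 3.
This gives susceptibles = -6*isolation_days + 7.
peak_cases becomes -12*isolation_days + 17.
Require -12*isolation_days + 17 ≤ -43, so isolation_days ≥ 5.
The smallest integer in [-4, 7] satisfying this is 5.

isolation_days = 5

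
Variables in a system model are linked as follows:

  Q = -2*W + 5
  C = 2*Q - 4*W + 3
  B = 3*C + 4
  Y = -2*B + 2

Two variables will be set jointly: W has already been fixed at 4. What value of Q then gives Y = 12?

With W held at 4:
Intervening on Q fixes its value directly, overriding its dependence on W.
Substituting into the C equation gives C = 2*Q - 13.
Substituting into the B equation gives B = 6*Q - 35.
Substituting into the Y equation gives Y = -12*Q + 72.
Solve -12*Q + 72 = 12: Q = (12 - 72) / -12 = 5.

Q = 5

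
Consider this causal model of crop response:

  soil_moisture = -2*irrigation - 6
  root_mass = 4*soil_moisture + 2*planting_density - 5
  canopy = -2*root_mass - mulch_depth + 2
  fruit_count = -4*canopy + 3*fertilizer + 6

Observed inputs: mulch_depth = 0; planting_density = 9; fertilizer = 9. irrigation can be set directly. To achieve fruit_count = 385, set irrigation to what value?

irrigation = -7

Substituting into the root_mass equation gives root_mass = -8*irrigation - 11.
This gives canopy = 16*irrigation + 24.
So fruit_count = -64*irrigation - 63.
Solve -64*irrigation - 63 = 385: irrigation = (385 + 63) / -64 = -7.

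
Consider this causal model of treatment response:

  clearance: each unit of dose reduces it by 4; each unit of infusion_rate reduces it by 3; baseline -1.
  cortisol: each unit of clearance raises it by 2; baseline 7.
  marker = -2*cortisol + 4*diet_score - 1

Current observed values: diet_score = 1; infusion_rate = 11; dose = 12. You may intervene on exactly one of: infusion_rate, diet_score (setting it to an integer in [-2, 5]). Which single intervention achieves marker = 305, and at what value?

set diet_score = -2

Intervening on infusion_rate: marker = 12*infusion_rate + 185. Reaching 305 requires infusion_rate = 10, outside [-2, 5].
Intervening on diet_score: with other inputs at their observed values, marker = 4*diet_score + 313. Solving for 305 gives diet_score = -2, within [-2, 5].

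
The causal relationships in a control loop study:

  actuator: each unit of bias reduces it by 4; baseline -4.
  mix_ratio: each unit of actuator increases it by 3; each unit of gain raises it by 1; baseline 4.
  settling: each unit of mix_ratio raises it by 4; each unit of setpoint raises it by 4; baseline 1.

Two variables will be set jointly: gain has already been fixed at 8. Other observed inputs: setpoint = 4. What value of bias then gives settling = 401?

With gain held at 8:
Substituting into the mix_ratio equation gives mix_ratio = -12*bias.
settling becomes -48*bias + 17.
Solve -48*bias + 17 = 401: bias = (401 - 17) / -48 = -8.

bias = -8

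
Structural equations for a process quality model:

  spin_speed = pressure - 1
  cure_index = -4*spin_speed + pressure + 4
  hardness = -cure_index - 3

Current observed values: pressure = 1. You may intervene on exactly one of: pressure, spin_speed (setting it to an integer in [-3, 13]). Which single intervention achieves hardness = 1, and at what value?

Intervening on pressure: with other inputs at their observed values, hardness = 3*pressure - 11. Solving for 1 gives pressure = 4, within [-3, 13].
Intervening on spin_speed: hardness = 4*spin_speed - 8. Reaching 1 requires spin_speed = 9/4, not an integer.

set pressure = 4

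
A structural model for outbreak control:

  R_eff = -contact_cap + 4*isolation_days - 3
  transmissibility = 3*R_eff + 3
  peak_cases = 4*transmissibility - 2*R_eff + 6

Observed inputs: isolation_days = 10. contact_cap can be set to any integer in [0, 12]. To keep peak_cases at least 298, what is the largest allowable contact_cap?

Substituting into the R_eff equation gives R_eff = -contact_cap + 37.
transmissibility becomes -3*contact_cap + 114.
So peak_cases = -10*contact_cap + 388.
Require -10*contact_cap + 388 ≥ 298, so contact_cap ≤ 9.
The largest integer in [0, 12] satisfying this is 9.

contact_cap = 9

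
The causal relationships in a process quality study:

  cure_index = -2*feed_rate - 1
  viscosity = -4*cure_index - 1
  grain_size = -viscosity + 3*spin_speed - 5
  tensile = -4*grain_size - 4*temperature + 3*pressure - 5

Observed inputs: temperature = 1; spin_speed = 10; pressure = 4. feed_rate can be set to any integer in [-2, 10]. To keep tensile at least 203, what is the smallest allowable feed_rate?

feed_rate = 9

Substituting into the viscosity equation gives viscosity = 8*feed_rate + 3.
So grain_size = -8*feed_rate + 22.
tensile becomes 32*feed_rate - 85.
Require 32*feed_rate - 85 ≥ 203, so feed_rate ≥ 9.
The smallest integer in [-2, 10] satisfying this is 9.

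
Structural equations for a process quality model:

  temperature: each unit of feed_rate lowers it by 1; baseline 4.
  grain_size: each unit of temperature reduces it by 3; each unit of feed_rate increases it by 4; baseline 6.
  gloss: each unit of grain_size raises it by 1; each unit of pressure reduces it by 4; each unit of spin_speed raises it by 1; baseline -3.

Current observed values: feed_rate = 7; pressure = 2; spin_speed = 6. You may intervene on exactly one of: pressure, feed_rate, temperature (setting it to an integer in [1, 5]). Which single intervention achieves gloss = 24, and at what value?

Intervening on pressure: gloss = -4*pressure + 46. Reaching 24 requires pressure = 11/2, not an integer.
Intervening on feed_rate: with other inputs at their observed values, gloss = 7*feed_rate - 11. Solving for 24 gives feed_rate = 5, within [1, 5].
Intervening on temperature: gloss = -3*temperature + 29. Reaching 24 requires temperature = 5/3, not an integer.

set feed_rate = 5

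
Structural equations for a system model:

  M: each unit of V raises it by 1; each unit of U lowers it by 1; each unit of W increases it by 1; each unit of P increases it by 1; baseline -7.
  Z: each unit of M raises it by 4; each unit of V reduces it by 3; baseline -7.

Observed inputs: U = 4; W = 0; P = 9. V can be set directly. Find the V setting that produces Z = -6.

Substituting into the M equation gives M = V - 2.
Z becomes V - 15.
Solve V - 15 = -6: V = (-6 + 15) / 1 = 9.

V = 9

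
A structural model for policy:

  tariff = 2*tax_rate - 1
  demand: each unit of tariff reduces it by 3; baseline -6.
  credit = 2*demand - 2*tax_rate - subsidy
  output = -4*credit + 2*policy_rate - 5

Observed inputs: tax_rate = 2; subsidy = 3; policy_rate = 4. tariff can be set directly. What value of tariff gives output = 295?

Intervening on tariff fixes its value directly, overriding its dependence on tax_rate.
Substituting into the credit equation gives credit = -6*tariff - 19.
Substituting into the output equation gives output = 24*tariff + 79.
Solve 24*tariff + 79 = 295: tariff = (295 - 79) / 24 = 9.

tariff = 9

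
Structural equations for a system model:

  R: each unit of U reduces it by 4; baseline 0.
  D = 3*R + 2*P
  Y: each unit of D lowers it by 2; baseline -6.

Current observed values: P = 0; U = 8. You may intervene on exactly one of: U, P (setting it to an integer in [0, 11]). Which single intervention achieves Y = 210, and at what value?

Intervening on U: with other inputs at their observed values, Y = 24*U - 6. Solving for 210 gives U = 9, within [0, 11].
Intervening on P: Y = -4*P + 186. Reaching 210 requires P = -6, outside [0, 11].

set U = 9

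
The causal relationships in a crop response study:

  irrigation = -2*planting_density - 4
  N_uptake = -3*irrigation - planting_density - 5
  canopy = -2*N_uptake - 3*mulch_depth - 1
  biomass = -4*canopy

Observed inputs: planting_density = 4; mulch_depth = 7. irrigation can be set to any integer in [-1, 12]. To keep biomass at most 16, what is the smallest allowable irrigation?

Intervening on irrigation fixes its value directly, overriding its dependence on planting_density.
Substituting into the N_uptake equation gives N_uptake = -3*irrigation - 9.
canopy becomes 6*irrigation - 4.
This gives biomass = -24*irrigation + 16.
Require -24*irrigation + 16 ≤ 16, so irrigation ≥ 0.
The smallest integer in [-1, 12] satisfying this is 0.

irrigation = 0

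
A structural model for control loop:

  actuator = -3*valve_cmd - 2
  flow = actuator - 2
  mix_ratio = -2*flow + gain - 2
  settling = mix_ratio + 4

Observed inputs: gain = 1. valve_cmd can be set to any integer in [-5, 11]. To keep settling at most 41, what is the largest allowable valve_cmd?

Substituting into the flow equation gives flow = -3*valve_cmd - 4.
Substituting into the mix_ratio equation gives mix_ratio = 6*valve_cmd + 7.
Substituting into the settling equation gives settling = 6*valve_cmd + 11.
Require 6*valve_cmd + 11 ≤ 41, so valve_cmd ≤ 5.
The largest integer in [-5, 11] satisfying this is 5.

valve_cmd = 5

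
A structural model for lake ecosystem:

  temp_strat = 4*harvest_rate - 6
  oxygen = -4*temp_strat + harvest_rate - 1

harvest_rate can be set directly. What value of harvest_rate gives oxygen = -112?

harvest_rate = 9

Substituting into the oxygen equation gives oxygen = -15*harvest_rate + 23.
Solve -15*harvest_rate + 23 = -112: harvest_rate = (-112 - 23) / -15 = 9.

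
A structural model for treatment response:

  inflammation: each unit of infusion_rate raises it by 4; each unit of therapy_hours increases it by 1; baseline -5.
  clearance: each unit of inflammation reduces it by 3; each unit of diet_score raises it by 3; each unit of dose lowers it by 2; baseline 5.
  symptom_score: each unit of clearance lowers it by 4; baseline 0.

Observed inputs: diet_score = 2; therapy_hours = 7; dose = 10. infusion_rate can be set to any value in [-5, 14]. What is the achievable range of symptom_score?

-180 to 732

Substituting into the inflammation equation gives inflammation = 4*infusion_rate + 2.
Substituting into the clearance equation gives clearance = -12*infusion_rate - 15.
This gives symptom_score = 48*infusion_rate + 60.
Linear in infusion_rate, so extremes are at the endpoints: infusion_rate = -5 gives symptom_score = -180; infusion_rate = 14 gives symptom_score = 732.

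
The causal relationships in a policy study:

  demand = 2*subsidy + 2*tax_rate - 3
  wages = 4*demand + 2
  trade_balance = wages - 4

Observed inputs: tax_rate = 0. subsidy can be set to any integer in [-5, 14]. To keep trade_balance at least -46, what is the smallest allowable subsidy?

subsidy = -4

Substituting into the demand equation gives demand = 2*subsidy - 3.
This gives wages = 8*subsidy - 10.
Substituting into the trade_balance equation gives trade_balance = 8*subsidy - 14.
Require 8*subsidy - 14 ≥ -46, so subsidy ≥ -4.
The smallest integer in [-5, 14] satisfying this is -4.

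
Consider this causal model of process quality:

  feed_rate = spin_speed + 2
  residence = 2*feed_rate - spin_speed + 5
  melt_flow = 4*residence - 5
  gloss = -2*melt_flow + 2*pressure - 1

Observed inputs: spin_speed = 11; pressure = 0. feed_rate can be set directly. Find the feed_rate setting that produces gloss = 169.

feed_rate = -7

Intervening on feed_rate fixes its value directly, overriding its dependence on spin_speed.
Substituting into the residence equation gives residence = 2*feed_rate - 6.
This gives melt_flow = 8*feed_rate - 29.
gloss becomes -16*feed_rate + 57.
Solve -16*feed_rate + 57 = 169: feed_rate = (169 - 57) / -16 = -7.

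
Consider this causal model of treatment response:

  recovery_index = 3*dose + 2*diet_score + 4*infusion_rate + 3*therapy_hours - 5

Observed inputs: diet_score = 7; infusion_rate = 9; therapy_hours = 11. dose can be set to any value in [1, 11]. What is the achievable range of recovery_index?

Substituting into the recovery_index equation gives recovery_index = 3*dose + 78.
Linear in dose, so extremes are at the endpoints: dose = 1 gives recovery_index = 81; dose = 11 gives recovery_index = 111.

81 to 111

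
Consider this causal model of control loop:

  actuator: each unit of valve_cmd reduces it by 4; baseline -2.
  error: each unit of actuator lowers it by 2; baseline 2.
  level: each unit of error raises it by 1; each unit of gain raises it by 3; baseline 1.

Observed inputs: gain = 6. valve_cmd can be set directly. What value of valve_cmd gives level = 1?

valve_cmd = -3

Substituting into the error equation gives error = 8*valve_cmd + 6.
This gives level = 8*valve_cmd + 25.
Solve 8*valve_cmd + 25 = 1: valve_cmd = (1 - 25) / 8 = -3.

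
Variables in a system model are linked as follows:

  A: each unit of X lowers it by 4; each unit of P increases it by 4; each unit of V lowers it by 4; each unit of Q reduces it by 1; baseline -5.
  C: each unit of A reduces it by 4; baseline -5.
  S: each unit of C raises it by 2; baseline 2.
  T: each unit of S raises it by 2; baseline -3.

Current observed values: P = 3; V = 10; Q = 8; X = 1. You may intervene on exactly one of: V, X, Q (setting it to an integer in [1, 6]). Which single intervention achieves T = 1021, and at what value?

Intervening on V: T = 64*V + 61. Reaching 1021 requires V = 15, outside [1, 6].
Intervening on X: with other inputs at their observed values, T = 64*X + 637. Solving for 1021 gives X = 6, within [1, 6].
Intervening on Q: T = 16*Q + 573. Reaching 1021 requires Q = 28, outside [1, 6].

set X = 6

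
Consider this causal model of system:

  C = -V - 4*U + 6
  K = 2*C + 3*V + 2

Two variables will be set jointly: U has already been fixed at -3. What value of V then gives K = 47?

With U held at -3:
Substituting into the C equation gives C = -V + 18.
This gives K = V + 38.
Solve V + 38 = 47: V = (47 - 38) / 1 = 9.

V = 9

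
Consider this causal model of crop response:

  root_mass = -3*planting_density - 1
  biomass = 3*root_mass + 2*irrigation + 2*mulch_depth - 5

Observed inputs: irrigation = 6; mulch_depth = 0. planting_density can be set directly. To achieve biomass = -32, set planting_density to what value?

planting_density = 4

Substituting into the biomass equation gives biomass = -9*planting_density + 4.
Solve -9*planting_density + 4 = -32: planting_density = (-32 - 4) / -9 = 4.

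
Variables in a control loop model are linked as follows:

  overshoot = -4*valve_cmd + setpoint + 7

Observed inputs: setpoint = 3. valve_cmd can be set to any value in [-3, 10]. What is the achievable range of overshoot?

Substituting into the overshoot equation gives overshoot = -4*valve_cmd + 10.
Linear in valve_cmd, so extremes are at the endpoints: valve_cmd = -3 gives overshoot = 22; valve_cmd = 10 gives overshoot = -30.

-30 to 22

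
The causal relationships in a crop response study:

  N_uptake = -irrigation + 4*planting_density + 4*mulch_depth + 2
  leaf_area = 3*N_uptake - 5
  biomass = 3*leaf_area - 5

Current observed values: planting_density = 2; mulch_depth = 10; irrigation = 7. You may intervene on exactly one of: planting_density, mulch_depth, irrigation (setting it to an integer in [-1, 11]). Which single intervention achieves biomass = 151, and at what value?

Intervening on planting_density: biomass = 36*planting_density + 295. Reaching 151 requires planting_density = -4, outside [-1, 11].
Intervening on mulch_depth: with other inputs at their observed values, biomass = 36*mulch_depth + 7. Solving for 151 gives mulch_depth = 4, within [-1, 11].
Intervening on irrigation: biomass = -9*irrigation + 430. Reaching 151 requires irrigation = 31, outside [-1, 11].

set mulch_depth = 4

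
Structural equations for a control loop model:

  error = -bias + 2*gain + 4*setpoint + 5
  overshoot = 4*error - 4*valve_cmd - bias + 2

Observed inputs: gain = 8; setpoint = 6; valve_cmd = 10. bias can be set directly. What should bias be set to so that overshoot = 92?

Substituting into the error equation gives error = -bias + 45.
So overshoot = -5*bias + 142.
Solve -5*bias + 142 = 92: bias = (92 - 142) / -5 = 10.

bias = 10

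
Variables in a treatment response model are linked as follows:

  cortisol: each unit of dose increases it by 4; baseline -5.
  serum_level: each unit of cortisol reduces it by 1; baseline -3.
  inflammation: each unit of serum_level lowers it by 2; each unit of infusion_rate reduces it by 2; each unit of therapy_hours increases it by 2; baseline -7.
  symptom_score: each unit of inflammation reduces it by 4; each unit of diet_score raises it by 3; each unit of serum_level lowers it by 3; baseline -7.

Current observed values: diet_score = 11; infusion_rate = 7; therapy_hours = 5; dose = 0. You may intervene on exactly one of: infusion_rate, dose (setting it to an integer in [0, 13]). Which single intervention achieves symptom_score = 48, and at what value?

Intervening on infusion_rate: with other inputs at their observed values, symptom_score = 8*infusion_rate + 24. Solving for 48 gives infusion_rate = 3, within [0, 13].
Intervening on dose: symptom_score = -20*dose + 80. Reaching 48 requires dose = 8/5, not an integer.

set infusion_rate = 3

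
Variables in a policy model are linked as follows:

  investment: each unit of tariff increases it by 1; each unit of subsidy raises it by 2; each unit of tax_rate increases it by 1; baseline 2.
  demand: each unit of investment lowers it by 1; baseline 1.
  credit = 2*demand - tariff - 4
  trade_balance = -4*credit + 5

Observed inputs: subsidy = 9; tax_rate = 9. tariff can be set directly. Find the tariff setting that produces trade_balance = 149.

Substituting into the investment equation gives investment = tariff + 29.
Substituting into the demand equation gives demand = -tariff - 28.
This gives credit = -3*tariff - 60.
Substituting into the trade_balance equation gives trade_balance = 12*tariff + 245.
Solve 12*tariff + 245 = 149: tariff = (149 - 245) / 12 = -8.

tariff = -8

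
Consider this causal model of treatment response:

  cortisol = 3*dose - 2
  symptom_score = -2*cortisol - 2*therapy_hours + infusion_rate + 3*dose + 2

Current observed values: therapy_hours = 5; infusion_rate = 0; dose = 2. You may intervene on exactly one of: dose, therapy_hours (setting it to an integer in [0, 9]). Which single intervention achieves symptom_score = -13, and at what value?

Intervening on dose: with other inputs at their observed values, symptom_score = -3*dose - 4. Solving for -13 gives dose = 3, within [0, 9].
Intervening on therapy_hours: symptom_score = -2*therapy_hours. Reaching -13 requires therapy_hours = 13/2, not an integer.

set dose = 3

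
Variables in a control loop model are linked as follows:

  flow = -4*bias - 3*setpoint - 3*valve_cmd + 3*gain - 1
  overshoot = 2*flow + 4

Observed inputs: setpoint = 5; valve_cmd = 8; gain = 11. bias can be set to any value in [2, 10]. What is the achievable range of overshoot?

-90 to -26

Substituting into the flow equation gives flow = -4*bias - 7.
Substituting into the overshoot equation gives overshoot = -8*bias - 10.
Linear in bias, so extremes are at the endpoints: bias = 2 gives overshoot = -26; bias = 10 gives overshoot = -90.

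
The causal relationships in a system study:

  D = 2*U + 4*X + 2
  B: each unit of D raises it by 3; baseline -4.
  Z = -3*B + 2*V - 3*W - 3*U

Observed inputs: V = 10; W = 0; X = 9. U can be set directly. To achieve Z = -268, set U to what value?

Substituting into the D equation gives D = 2*U + 38.
Substituting into the B equation gives B = 6*U + 110.
Substituting into the Z equation gives Z = -21*U - 310.
Solve -21*U - 310 = -268: U = (-268 + 310) / -21 = -2.

U = -2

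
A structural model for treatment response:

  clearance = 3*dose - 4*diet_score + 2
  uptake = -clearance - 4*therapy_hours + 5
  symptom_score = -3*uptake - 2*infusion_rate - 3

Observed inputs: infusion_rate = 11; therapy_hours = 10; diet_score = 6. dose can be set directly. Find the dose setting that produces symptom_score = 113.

dose = 11

Substituting into the clearance equation gives clearance = 3*dose - 22.
Substituting into the uptake equation gives uptake = -3*dose - 13.
Substituting into the symptom_score equation gives symptom_score = 9*dose + 14.
Solve 9*dose + 14 = 113: dose = (113 - 14) / 9 = 11.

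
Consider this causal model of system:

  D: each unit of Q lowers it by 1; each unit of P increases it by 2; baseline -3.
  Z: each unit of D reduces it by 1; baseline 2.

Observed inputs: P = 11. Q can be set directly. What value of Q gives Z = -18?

Substituting into the D equation gives D = -Q + 19.
This gives Z = Q - 17.
Solve Q - 17 = -18: Q = (-18 + 17) / 1 = -1.

Q = -1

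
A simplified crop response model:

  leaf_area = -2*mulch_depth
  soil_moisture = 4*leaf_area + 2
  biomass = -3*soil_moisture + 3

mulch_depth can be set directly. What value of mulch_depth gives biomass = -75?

mulch_depth = -3

Substituting into the soil_moisture equation gives soil_moisture = -8*mulch_depth + 2.
So biomass = 24*mulch_depth - 3.
Solve 24*mulch_depth - 3 = -75: mulch_depth = (-75 + 3) / 24 = -3.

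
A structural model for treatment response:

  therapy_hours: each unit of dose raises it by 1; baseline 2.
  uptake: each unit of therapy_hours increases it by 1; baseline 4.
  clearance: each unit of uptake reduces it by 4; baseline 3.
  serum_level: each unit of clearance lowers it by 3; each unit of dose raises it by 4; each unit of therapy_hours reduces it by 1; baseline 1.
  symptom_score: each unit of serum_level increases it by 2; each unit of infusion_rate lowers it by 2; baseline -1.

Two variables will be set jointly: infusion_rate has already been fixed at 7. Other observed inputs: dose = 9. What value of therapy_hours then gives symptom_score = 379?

With infusion_rate held at 7:
Intervening on therapy_hours fixes its value directly, overriding its dependence on dose.
Substituting into the clearance equation gives clearance = -4*therapy_hours - 13.
Substituting into the serum_level equation gives serum_level = 11*therapy_hours + 76.
symptom_score becomes 22*therapy_hours + 137.
Solve 22*therapy_hours + 137 = 379: therapy_hours = (379 - 137) / 22 = 11.

therapy_hours = 11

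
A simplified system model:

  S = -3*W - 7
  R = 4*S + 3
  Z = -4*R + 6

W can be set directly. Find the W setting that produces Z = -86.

W = -4

Substituting into the R equation gives R = -12*W - 25.
Substituting into the Z equation gives Z = 48*W + 106.
Solve 48*W + 106 = -86: W = (-86 - 106) / 48 = -4.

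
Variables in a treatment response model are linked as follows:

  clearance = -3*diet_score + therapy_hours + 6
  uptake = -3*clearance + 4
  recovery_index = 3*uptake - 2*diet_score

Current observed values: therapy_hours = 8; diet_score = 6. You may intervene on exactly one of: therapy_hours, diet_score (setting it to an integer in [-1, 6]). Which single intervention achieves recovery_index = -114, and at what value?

Intervening on therapy_hours: recovery_index = -9*therapy_hours + 108. Reaching -114 requires therapy_hours = 74/3, not an integer.
Intervening on diet_score: with other inputs at their observed values, recovery_index = 25*diet_score - 114. Solving for -114 gives diet_score = 0, within [-1, 6].

set diet_score = 0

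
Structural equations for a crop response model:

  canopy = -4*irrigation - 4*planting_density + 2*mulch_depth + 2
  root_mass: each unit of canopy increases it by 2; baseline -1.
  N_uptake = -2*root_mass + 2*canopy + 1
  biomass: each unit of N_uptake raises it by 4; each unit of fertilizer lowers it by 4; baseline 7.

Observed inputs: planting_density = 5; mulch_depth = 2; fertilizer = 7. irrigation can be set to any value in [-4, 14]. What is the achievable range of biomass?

Substituting into the canopy equation gives canopy = -4*irrigation - 14.
Substituting into the root_mass equation gives root_mass = -8*irrigation - 29.
Substituting into the N_uptake equation gives N_uptake = 8*irrigation + 31.
Substituting into the biomass equation gives biomass = 32*irrigation + 103.
Linear in irrigation, so extremes are at the endpoints: irrigation = -4 gives biomass = -25; irrigation = 14 gives biomass = 551.

-25 to 551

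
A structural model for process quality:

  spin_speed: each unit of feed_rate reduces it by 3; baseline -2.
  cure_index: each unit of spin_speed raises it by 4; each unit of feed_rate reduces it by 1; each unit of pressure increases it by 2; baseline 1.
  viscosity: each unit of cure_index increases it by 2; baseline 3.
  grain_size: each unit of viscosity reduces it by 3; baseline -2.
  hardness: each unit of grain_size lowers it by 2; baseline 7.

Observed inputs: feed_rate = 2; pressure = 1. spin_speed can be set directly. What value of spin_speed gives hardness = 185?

spin_speed = 3

Intervening on spin_speed fixes its value directly, overriding its dependence on feed_rate.
Substituting into the cure_index equation gives cure_index = 4*spin_speed + 1.
This gives viscosity = 8*spin_speed + 5.
This gives grain_size = -24*spin_speed - 17.
Substituting into the hardness equation gives hardness = 48*spin_speed + 41.
Solve 48*spin_speed + 41 = 185: spin_speed = (185 - 41) / 48 = 3.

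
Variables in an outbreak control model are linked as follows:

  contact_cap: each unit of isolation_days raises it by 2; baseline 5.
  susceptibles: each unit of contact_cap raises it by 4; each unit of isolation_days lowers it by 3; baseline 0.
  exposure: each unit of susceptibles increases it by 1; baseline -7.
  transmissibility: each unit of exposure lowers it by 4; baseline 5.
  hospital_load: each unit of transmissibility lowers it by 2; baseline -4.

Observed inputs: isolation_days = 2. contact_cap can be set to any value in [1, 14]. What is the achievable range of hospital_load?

Intervening on contact_cap fixes its value directly, overriding its dependence on isolation_days.
Substituting into the susceptibles equation gives susceptibles = 4*contact_cap - 6.
So exposure = 4*contact_cap - 13.
Substituting into the transmissibility equation gives transmissibility = -16*contact_cap + 57.
So hospital_load = 32*contact_cap - 118.
Linear in contact_cap, so extremes are at the endpoints: contact_cap = 1 gives hospital_load = -86; contact_cap = 14 gives hospital_load = 330.

-86 to 330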